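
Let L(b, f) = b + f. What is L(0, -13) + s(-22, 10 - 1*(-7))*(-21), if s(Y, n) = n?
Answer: -370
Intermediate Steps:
L(0, -13) + s(-22, 10 - 1*(-7))*(-21) = (0 - 13) + (10 - 1*(-7))*(-21) = -13 + (10 + 7)*(-21) = -13 + 17*(-21) = -13 - 357 = -370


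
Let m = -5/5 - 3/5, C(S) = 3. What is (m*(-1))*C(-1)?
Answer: 24/5 ≈ 4.8000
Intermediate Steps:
m = -8/5 (m = -5*⅕ - 3*⅕ = -1 - ⅗ = -8/5 ≈ -1.6000)
(m*(-1))*C(-1) = -8/5*(-1)*3 = (8/5)*3 = 24/5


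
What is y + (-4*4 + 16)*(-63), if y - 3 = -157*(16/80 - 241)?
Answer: 189043/5 ≈ 37809.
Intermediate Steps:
y = 189043/5 (y = 3 - 157*(16/80 - 241) = 3 - 157*(16*(1/80) - 241) = 3 - 157*(⅕ - 241) = 3 - 157*(-1204/5) = 3 + 189028/5 = 189043/5 ≈ 37809.)
y + (-4*4 + 16)*(-63) = 189043/5 + (-4*4 + 16)*(-63) = 189043/5 + (-16 + 16)*(-63) = 189043/5 + 0*(-63) = 189043/5 + 0 = 189043/5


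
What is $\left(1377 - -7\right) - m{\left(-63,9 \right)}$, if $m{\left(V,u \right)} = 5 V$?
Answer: $1699$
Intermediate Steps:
$\left(1377 - -7\right) - m{\left(-63,9 \right)} = \left(1377 - -7\right) - 5 \left(-63\right) = \left(1377 + 7\right) - -315 = 1384 + 315 = 1699$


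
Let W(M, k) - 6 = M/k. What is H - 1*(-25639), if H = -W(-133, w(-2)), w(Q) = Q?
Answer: 51133/2 ≈ 25567.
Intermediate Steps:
W(M, k) = 6 + M/k
H = -145/2 (H = -(6 - 133/(-2)) = -(6 - 133*(-½)) = -(6 + 133/2) = -1*145/2 = -145/2 ≈ -72.500)
H - 1*(-25639) = -145/2 - 1*(-25639) = -145/2 + 25639 = 51133/2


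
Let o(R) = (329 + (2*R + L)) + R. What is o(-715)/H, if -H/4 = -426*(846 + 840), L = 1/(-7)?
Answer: -12713/20110608 ≈ -0.00063215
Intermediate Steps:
L = -1/7 ≈ -0.14286
o(R) = 2302/7 + 3*R (o(R) = (329 + (2*R - 1/7)) + R = (329 + (-1/7 + 2*R)) + R = (2302/7 + 2*R) + R = 2302/7 + 3*R)
H = 2872944 (H = -(-1704)*(846 + 840) = -(-1704)*1686 = -4*(-718236) = 2872944)
o(-715)/H = (2302/7 + 3*(-715))/2872944 = (2302/7 - 2145)*(1/2872944) = -12713/7*1/2872944 = -12713/20110608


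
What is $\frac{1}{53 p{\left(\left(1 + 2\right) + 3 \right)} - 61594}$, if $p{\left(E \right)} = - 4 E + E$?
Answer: $- \frac{1}{62548} \approx -1.5988 \cdot 10^{-5}$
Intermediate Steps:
$p{\left(E \right)} = - 3 E$
$\frac{1}{53 p{\left(\left(1 + 2\right) + 3 \right)} - 61594} = \frac{1}{53 \left(- 3 \left(\left(1 + 2\right) + 3\right)\right) - 61594} = \frac{1}{53 \left(- 3 \left(3 + 3\right)\right) - 61594} = \frac{1}{53 \left(\left(-3\right) 6\right) - 61594} = \frac{1}{53 \left(-18\right) - 61594} = \frac{1}{-954 - 61594} = \frac{1}{-62548} = - \frac{1}{62548}$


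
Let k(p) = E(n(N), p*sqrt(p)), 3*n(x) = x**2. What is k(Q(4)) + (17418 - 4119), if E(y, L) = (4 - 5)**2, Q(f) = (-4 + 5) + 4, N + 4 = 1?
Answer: 13300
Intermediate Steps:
N = -3 (N = -4 + 1 = -3)
n(x) = x**2/3
Q(f) = 5 (Q(f) = 1 + 4 = 5)
E(y, L) = 1 (E(y, L) = (-1)**2 = 1)
k(p) = 1
k(Q(4)) + (17418 - 4119) = 1 + (17418 - 4119) = 1 + 13299 = 13300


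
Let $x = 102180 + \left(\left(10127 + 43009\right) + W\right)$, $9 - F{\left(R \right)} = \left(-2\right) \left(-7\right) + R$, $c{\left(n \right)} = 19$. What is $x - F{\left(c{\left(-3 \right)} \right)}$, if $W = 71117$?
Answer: $226457$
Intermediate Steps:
$F{\left(R \right)} = -5 - R$ ($F{\left(R \right)} = 9 - \left(\left(-2\right) \left(-7\right) + R\right) = 9 - \left(14 + R\right) = -5 - R$)
$x = 226433$ ($x = 102180 + \left(\left(10127 + 43009\right) + 71117\right) = 102180 + \left(53136 + 71117\right) = 102180 + 124253 = 226433$)
$x - F{\left(c{\left(-3 \right)} \right)} = 226433 - \left(-5 - 19\right) = 226433 - -24 = 226433 + 24 = 226457$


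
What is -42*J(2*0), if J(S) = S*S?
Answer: 0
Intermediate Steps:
J(S) = S²
-42*J(2*0) = -42*(2*0)² = -42*0² = -42*0 = 0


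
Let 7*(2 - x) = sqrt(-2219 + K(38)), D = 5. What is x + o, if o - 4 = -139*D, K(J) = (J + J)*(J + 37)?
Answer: -4882/7 ≈ -697.43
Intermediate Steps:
K(J) = 2*J*(37 + J) (K(J) = (2*J)*(37 + J) = 2*J*(37 + J))
o = -691 (o = 4 - 139*5 = 4 - 695 = -691)
x = -45/7 (x = 2 - sqrt(-2219 + 2*38*(37 + 38))/7 = 2 - sqrt(-2219 + 2*38*75)/7 = 2 - sqrt(-2219 + 5700)/7 = 2 - sqrt(3481)/7 = 2 - 1/7*59 = 2 - 59/7 = -45/7 ≈ -6.4286)
x + o = -45/7 - 691 = -4882/7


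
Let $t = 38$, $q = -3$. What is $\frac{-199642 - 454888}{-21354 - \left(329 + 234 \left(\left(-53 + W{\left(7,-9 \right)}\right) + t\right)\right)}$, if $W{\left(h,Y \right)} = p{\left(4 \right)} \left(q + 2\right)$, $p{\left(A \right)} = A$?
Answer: $\frac{654530}{17237} \approx 37.972$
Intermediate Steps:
$W{\left(h,Y \right)} = -4$ ($W{\left(h,Y \right)} = 4 \left(-3 + 2\right) = 4 \left(-1\right) = -4$)
$\frac{-199642 - 454888}{-21354 - \left(329 + 234 \left(\left(-53 + W{\left(7,-9 \right)}\right) + t\right)\right)} = \frac{-199642 - 454888}{-21354 - \left(329 + 234 \left(\left(-53 - 4\right) + 38\right)\right)} = - \frac{654530}{-21354 - \left(329 + 234 \left(-57 + 38\right)\right)} = - \frac{654530}{-21354 - -4117} = - \frac{654530}{-21354 + \left(4446 - 329\right)} = - \frac{654530}{-21354 + 4117} = - \frac{654530}{-17237} = \left(-654530\right) \left(- \frac{1}{17237}\right) = \frac{654530}{17237}$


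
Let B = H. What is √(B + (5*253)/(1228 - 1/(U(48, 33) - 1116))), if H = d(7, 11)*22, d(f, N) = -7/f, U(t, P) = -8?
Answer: I*√39950823231858/1380273 ≈ 4.5793*I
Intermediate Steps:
H = -22 (H = -7/7*22 = -7*⅐*22 = -1*22 = -22)
B = -22
√(B + (5*253)/(1228 - 1/(U(48, 33) - 1116))) = √(-22 + (5*253)/(1228 - 1/(-8 - 1116))) = √(-22 + 1265/(1228 - 1/(-1124))) = √(-22 + 1265/(1228 - 1*(-1/1124))) = √(-22 + 1265/(1228 + 1/1124)) = √(-22 + 1265/(1380273/1124)) = √(-22 + 1265*(1124/1380273)) = √(-22 + 1421860/1380273) = √(-28944146/1380273) = I*√39950823231858/1380273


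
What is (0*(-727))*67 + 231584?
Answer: 231584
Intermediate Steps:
(0*(-727))*67 + 231584 = 0*67 + 231584 = 0 + 231584 = 231584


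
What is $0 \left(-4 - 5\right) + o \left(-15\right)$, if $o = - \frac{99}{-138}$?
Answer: $- \frac{495}{46} \approx -10.761$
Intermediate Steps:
$o = \frac{33}{46}$ ($o = \left(-99\right) \left(- \frac{1}{138}\right) = \frac{33}{46} \approx 0.71739$)
$0 \left(-4 - 5\right) + o \left(-15\right) = 0 \left(-4 - 5\right) + \frac{33}{46} \left(-15\right) = 0 \left(-9\right) - \frac{495}{46} = 0 - \frac{495}{46} = - \frac{495}{46}$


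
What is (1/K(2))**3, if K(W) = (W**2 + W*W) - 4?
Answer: 1/64 ≈ 0.015625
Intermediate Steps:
K(W) = -4 + 2*W**2 (K(W) = (W**2 + W**2) - 4 = 2*W**2 - 4 = -4 + 2*W**2)
(1/K(2))**3 = (1/(-4 + 2*2**2))**3 = (1/(-4 + 2*4))**3 = (1/(-4 + 8))**3 = (1/4)**3 = 1/64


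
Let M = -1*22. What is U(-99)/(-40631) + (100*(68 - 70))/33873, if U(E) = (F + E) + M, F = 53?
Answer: -5822836/1376293863 ≈ -0.0042308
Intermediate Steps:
M = -22
U(E) = 31 + E (U(E) = (53 + E) - 22 = 31 + E)
U(-99)/(-40631) + (100*(68 - 70))/33873 = (31 - 99)/(-40631) + (100*(68 - 70))/33873 = -68*(-1/40631) + (100*(-2))*(1/33873) = 68/40631 - 200*1/33873 = 68/40631 - 200/33873 = -5822836/1376293863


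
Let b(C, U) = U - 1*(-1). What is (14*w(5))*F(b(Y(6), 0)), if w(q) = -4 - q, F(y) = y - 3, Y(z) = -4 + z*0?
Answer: 252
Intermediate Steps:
Y(z) = -4 (Y(z) = -4 + 0 = -4)
b(C, U) = 1 + U (b(C, U) = U + 1 = 1 + U)
F(y) = -3 + y
(14*w(5))*F(b(Y(6), 0)) = (14*(-4 - 1*5))*(-3 + (1 + 0)) = (14*(-4 - 5))*(-3 + 1) = (14*(-9))*(-2) = -126*(-2) = 252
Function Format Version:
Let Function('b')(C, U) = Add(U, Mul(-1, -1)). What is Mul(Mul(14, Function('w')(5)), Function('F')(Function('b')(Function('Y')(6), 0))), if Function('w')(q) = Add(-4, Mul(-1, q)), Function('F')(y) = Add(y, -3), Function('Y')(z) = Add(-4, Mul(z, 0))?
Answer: 252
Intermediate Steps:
Function('Y')(z) = -4 (Function('Y')(z) = Add(-4, 0) = -4)
Function('b')(C, U) = Add(1, U) (Function('b')(C, U) = Add(U, 1) = Add(1, U))
Function('F')(y) = Add(-3, y)
Mul(Mul(14, Function('w')(5)), Function('F')(Function('b')(Function('Y')(6), 0))) = Mul(Mul(14, Add(-4, Mul(-1, 5))), Add(-3, Add(1, 0))) = Mul(Mul(14, Add(-4, -5)), Add(-3, 1)) = Mul(Mul(14, -9), -2) = Mul(-126, -2) = 252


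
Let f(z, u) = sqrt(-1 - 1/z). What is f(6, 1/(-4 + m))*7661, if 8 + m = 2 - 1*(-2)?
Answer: 7661*I*sqrt(42)/6 ≈ 8274.8*I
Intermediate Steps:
m = -4 (m = -8 + (2 - 1*(-2)) = -8 + (2 + 2) = -8 + 4 = -4)
f(6, 1/(-4 + m))*7661 = sqrt((-1 - 1*6)/6)*7661 = sqrt((-1 - 6)/6)*7661 = sqrt((1/6)*(-7))*7661 = sqrt(-7/6)*7661 = (I*sqrt(42)/6)*7661 = 7661*I*sqrt(42)/6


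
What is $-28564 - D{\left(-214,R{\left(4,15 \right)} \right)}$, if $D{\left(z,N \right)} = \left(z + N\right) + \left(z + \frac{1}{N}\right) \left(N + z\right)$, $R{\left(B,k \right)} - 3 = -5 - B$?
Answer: $- \frac{226382}{3} \approx -75461.0$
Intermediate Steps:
$R{\left(B,k \right)} = -2 - B$ ($R{\left(B,k \right)} = 3 - \left(5 + B\right) = -2 - B$)
$D{\left(z,N \right)} = N + z + \left(N + z\right) \left(z + \frac{1}{N}\right)$ ($D{\left(z,N \right)} = \left(N + z\right) + \left(N + z\right) \left(z + \frac{1}{N}\right) = N + z + \left(N + z\right) \left(z + \frac{1}{N}\right)$)
$-28564 - D{\left(-214,R{\left(4,15 \right)} \right)} = -28564 - \left(1 - 6 - 214 + \left(-214\right)^{2} + \left(-2 - 4\right) \left(-214\right) - \frac{214}{-2 - 4}\right) = -28564 - \left(1 - 6 - 214 + 45796 + \left(-2 - 4\right) \left(-214\right) - \frac{214}{-2 - 4}\right) = -28564 - \left(1 - 6 - 214 + 45796 - -1284 - \frac{214}{-6}\right) = -28564 - \left(1 - 6 - 214 + 45796 + 1284 - - \frac{107}{3}\right) = -28564 - \left(1 - 6 - 214 + 45796 + 1284 + \frac{107}{3}\right) = -28564 - \frac{140690}{3} = - \frac{226382}{3}$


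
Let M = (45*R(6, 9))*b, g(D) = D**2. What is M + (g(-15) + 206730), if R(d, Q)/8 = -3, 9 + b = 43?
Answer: 170235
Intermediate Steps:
b = 34 (b = -9 + 43 = 34)
R(d, Q) = -24 (R(d, Q) = 8*(-3) = -24)
M = -36720 (M = (45*(-24))*34 = -1080*34 = -36720)
M + (g(-15) + 206730) = -36720 + ((-15)**2 + 206730) = -36720 + (225 + 206730) = -36720 + 206955 = 170235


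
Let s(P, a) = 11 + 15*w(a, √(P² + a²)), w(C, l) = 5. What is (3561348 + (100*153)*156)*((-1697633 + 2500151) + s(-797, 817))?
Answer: 4774007377392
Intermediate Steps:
s(P, a) = 86 (s(P, a) = 11 + 15*5 = 11 + 75 = 86)
(3561348 + (100*153)*156)*((-1697633 + 2500151) + s(-797, 817)) = (3561348 + (100*153)*156)*((-1697633 + 2500151) + 86) = (3561348 + 15300*156)*(802518 + 86) = (3561348 + 2386800)*802604 = 5948148*802604 = 4774007377392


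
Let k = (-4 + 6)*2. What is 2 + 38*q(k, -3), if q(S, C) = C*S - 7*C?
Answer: 344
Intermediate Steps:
k = 4 (k = 2*2 = 4)
q(S, C) = -7*C + C*S
2 + 38*q(k, -3) = 2 + 38*(-3*(-7 + 4)) = 2 + 38*(-3*(-3)) = 2 + 38*9 = 2 + 342 = 344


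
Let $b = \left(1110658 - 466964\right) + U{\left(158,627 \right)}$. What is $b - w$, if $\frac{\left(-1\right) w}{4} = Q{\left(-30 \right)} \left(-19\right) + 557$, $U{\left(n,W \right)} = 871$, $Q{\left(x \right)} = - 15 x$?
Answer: $612593$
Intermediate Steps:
$b = 644565$ ($b = \left(1110658 - 466964\right) + 871 = 643694 + 871 = 644565$)
$w = 31972$ ($w = - 4 \left(\left(-15\right) \left(-30\right) \left(-19\right) + 557\right) = - 4 \left(450 \left(-19\right) + 557\right) = - 4 \left(-8550 + 557\right) = \left(-4\right) \left(-7993\right) = 31972$)
$b - w = 644565 - 31972 = 612593$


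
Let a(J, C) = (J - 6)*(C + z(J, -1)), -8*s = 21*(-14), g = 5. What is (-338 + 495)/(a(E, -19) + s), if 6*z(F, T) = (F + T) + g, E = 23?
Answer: -628/839 ≈ -0.74851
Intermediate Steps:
z(F, T) = 5/6 + F/6 + T/6 (z(F, T) = ((F + T) + 5)/6 = (5 + F + T)/6 = 5/6 + F/6 + T/6)
s = 147/4 (s = -21*(-14)/8 = -1/8*(-294) = 147/4 ≈ 36.750)
a(J, C) = (-6 + J)*(2/3 + C + J/6) (a(J, C) = (J - 6)*(C + (5/6 + J/6 + (1/6)*(-1))) = (-6 + J)*(C + (5/6 + J/6 - 1/6)) = (-6 + J)*(C + (2/3 + J/6)) = (-6 + J)*(2/3 + C + J/6))
(-338 + 495)/(a(E, -19) + s) = (-338 + 495)/((-4 - 6*(-19) - 1/3*23 + (1/6)*23**2 - 19*23) + 147/4) = 157/((-4 + 114 - 23/3 + (1/6)*529 - 437) + 147/4) = 157/((-4 + 114 - 23/3 + 529/6 - 437) + 147/4) = 157/(-493/2 + 147/4) = 157/(-839/4) = 157*(-4/839) = -628/839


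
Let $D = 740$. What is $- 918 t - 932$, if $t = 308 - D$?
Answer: $395644$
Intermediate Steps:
$t = -432$ ($t = 308 - 740 = -432$)
$- 918 t - 932 = \left(-918\right) \left(-432\right) - 932 = 396576 - 932 = 395644$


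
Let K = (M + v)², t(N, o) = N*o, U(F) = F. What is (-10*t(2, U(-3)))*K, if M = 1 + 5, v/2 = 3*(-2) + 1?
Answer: 960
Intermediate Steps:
v = -10 (v = 2*(3*(-2) + 1) = 2*(-6 + 1) = 2*(-5) = -10)
M = 6
K = 16 (K = (6 - 10)² = (-4)² = 16)
(-10*t(2, U(-3)))*K = -20*(-3)*16 = -10*(-6)*16 = 60*16 = 960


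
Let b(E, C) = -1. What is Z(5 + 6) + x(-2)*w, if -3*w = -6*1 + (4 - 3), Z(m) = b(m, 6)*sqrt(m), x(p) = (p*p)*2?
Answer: 40/3 - sqrt(11) ≈ 10.017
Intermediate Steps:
x(p) = 2*p**2 (x(p) = p**2*2 = 2*p**2)
Z(m) = -sqrt(m)
w = 5/3 (w = -(-6*1 + (4 - 3))/3 = -(-6 + 1)/3 = -1/3*(-5) = 5/3 ≈ 1.6667)
Z(5 + 6) + x(-2)*w = -sqrt(5 + 6) + (2*(-2)**2)*(5/3) = -sqrt(11) + (2*4)*(5/3) = -sqrt(11) + 8*(5/3) = -sqrt(11) + 40/3 = 40/3 - sqrt(11)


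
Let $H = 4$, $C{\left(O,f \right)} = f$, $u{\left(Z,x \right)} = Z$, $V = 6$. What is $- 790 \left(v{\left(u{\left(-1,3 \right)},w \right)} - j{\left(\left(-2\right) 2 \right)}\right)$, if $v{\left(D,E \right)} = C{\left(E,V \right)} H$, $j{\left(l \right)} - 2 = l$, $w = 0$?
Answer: $-20540$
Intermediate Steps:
$j{\left(l \right)} = 2 + l$
$v{\left(D,E \right)} = 24$ ($v{\left(D,E \right)} = 6 \cdot 4 = 24$)
$- 790 \left(v{\left(u{\left(-1,3 \right)},w \right)} - j{\left(\left(-2\right) 2 \right)}\right) = - 790 \left(24 - \left(2 - 4\right)\right) = - 790 \left(24 - -2\right) = - 790 \left(24 + 2\right) = \left(-790\right) 26 = -20540$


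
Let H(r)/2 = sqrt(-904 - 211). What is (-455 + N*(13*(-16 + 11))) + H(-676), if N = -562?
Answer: 36075 + 2*I*sqrt(1115) ≈ 36075.0 + 66.783*I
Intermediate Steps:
H(r) = 2*I*sqrt(1115) (H(r) = 2*sqrt(-904 - 211) = 2*sqrt(-1115) = 2*(I*sqrt(1115)) = 2*I*sqrt(1115))
(-455 + N*(13*(-16 + 11))) + H(-676) = (-455 - 7306*(-16 + 11)) + 2*I*sqrt(1115) = (-455 - 7306*(-5)) + 2*I*sqrt(1115) = (-455 - 562*(-65)) + 2*I*sqrt(1115) = (-455 + 36530) + 2*I*sqrt(1115) = 36075 + 2*I*sqrt(1115)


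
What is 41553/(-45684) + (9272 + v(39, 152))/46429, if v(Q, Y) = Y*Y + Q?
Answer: -1845339/8728652 ≈ -0.21141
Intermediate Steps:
v(Q, Y) = Q + Y**2 (v(Q, Y) = Y**2 + Q = Q + Y**2)
41553/(-45684) + (9272 + v(39, 152))/46429 = 41553/(-45684) + (9272 + (39 + 152**2))/46429 = 41553*(-1/45684) + (9272 + (39 + 23104))*(1/46429) = -171/188 + (9272 + 23143)*(1/46429) = -171/188 + 32415*(1/46429) = -171/188 + 32415/46429 = -1845339/8728652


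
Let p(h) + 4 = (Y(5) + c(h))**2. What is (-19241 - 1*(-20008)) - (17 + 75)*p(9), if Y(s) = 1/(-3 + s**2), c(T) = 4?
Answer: -44848/121 ≈ -370.64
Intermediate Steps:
p(h) = 5985/484 (p(h) = -4 + (1/(-3 + 5**2) + 4)**2 = -4 + (1/(-3 + 25) + 4)**2 = -4 + (1/22 + 4)**2 = -4 + (89/22)**2 = -4 + 7921/484 = 5985/484)
(-19241 - 1*(-20008)) - (17 + 75)*p(9) = (-19241 - 1*(-20008)) - (17 + 75)*5985/484 = (-19241 + 20008) - 92*5985/484 = 767 - 1*137655/121 = 767 - 137655/121 = -44848/121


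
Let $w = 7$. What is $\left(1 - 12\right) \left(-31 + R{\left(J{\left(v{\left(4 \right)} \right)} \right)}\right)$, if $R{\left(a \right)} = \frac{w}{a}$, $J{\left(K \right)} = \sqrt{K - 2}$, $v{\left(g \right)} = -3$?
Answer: $341 + \frac{77 i \sqrt{5}}{5} \approx 341.0 + 34.435 i$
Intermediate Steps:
$J{\left(K \right)} = \sqrt{-2 + K}$
$R{\left(a \right)} = \frac{7}{a}$
$\left(1 - 12\right) \left(-31 + R{\left(J{\left(v{\left(4 \right)} \right)} \right)}\right) = \left(1 - 12\right) \left(-31 + \frac{7}{\sqrt{-2 - 3}}\right) = \left(1 - 12\right) \left(-31 + \frac{7}{\sqrt{-5}}\right) = - 11 \left(-31 + \frac{7}{i \sqrt{5}}\right) = - 11 \left(-31 + 7 \left(- \frac{i \sqrt{5}}{5}\right)\right) = - 11 \left(-31 - \frac{7 i \sqrt{5}}{5}\right) = 341 + \frac{77 i \sqrt{5}}{5}$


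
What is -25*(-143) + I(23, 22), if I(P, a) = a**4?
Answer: 237831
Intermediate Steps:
-25*(-143) + I(23, 22) = -25*(-143) + 22**4 = 3575 + 234256 = 237831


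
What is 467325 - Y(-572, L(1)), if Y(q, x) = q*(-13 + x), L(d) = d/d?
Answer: 460461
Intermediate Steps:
L(d) = 1
467325 - Y(-572, L(1)) = 467325 - (-572)*(-13 + 1) = 467325 - (-572)*(-12) = 467325 - 1*6864 = 467325 - 6864 = 460461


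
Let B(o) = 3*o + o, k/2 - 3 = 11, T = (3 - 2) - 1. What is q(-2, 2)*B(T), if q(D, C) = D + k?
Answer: 0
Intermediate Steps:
T = 0 (T = 1 - 1 = 0)
k = 28 (k = 6 + 2*11 = 6 + 22 = 28)
q(D, C) = 28 + D (q(D, C) = D + 28 = 28 + D)
B(o) = 4*o
q(-2, 2)*B(T) = (28 - 2)*(4*0) = 26*0 = 0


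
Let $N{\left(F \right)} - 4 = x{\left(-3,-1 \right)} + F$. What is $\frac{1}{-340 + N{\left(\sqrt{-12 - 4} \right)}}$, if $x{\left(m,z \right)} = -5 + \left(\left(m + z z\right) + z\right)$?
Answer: $- \frac{43}{14794} - \frac{i}{29588} \approx -0.0029066 - 3.3797 \cdot 10^{-5} i$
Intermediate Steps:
$x{\left(m,z \right)} = -5 + m + z + z^{2}$ ($x{\left(m,z \right)} = -5 + \left(\left(m + z^{2}\right) + z\right) = -5 + \left(m + z + z^{2}\right) = -5 + m + z + z^{2}$)
$N{\left(F \right)} = -4 + F$ ($N{\left(F \right)} = 4 + \left(\left(-5 - 3 - 1 + \left(-1\right)^{2}\right) + F\right) = 4 + \left(\left(-5 - 3 - 1 + 1\right) + F\right) = 4 + \left(-8 + F\right) = -4 + F$)
$\frac{1}{-340 + N{\left(\sqrt{-12 - 4} \right)}} = \frac{1}{-340 - \left(4 - \sqrt{-12 - 4}\right)} = \frac{1}{-340 - \left(4 - \sqrt{-16}\right)} = \frac{1}{-340 - \left(4 - 4 i\right)} = \frac{1}{-344 + 4 i} = \frac{-344 - 4 i}{118352}$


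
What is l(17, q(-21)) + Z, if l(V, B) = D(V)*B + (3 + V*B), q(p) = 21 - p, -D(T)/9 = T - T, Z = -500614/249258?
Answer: 89108686/124629 ≈ 714.99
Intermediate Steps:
Z = -250307/124629 (Z = -500614*1/249258 = -250307/124629 ≈ -2.0084)
D(T) = 0 (D(T) = -9*(T - T) = -9*0 = 0)
l(V, B) = 3 + B*V (l(V, B) = 0*B + (3 + V*B) = 0 + (3 + B*V) = 3 + B*V)
l(17, q(-21)) + Z = (3 + (21 - 1*(-21))*17) - 250307/124629 = (3 + (21 + 21)*17) - 250307/124629 = (3 + 42*17) - 250307/124629 = (3 + 714) - 250307/124629 = 717 - 250307/124629 = 89108686/124629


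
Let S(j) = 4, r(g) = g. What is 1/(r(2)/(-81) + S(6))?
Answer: 81/322 ≈ 0.25155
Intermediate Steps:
1/(r(2)/(-81) + S(6)) = 1/(2/(-81) + 4) = 1/(2*(-1/81) + 4) = 1/(-2/81 + 4) = 1/(322/81) = 81/322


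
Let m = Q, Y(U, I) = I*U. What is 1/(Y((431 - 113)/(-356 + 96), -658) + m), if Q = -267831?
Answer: -65/17356704 ≈ -3.7449e-6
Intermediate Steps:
m = -267831
1/(Y((431 - 113)/(-356 + 96), -658) + m) = 1/(-658*(431 - 113)/(-356 + 96) - 267831) = 1/(-209244/(-260) - 267831) = 1/(-209244*(-1)/260 - 267831) = 1/(-658*(-159/130) - 267831) = 1/(52311/65 - 267831) = 1/(-17356704/65) = -65/17356704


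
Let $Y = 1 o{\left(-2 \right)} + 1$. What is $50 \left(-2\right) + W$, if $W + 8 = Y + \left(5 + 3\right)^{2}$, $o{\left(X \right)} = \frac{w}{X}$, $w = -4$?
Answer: $-41$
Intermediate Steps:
$o{\left(X \right)} = - \frac{4}{X}$
$Y = 3$ ($Y = 1 \left(- \frac{4}{-2}\right) + 1 = 1 \left(\left(-4\right) \left(- \frac{1}{2}\right)\right) + 1 = 1 \cdot 2 + 1 = 2 + 1 = 3$)
$W = 59$ ($W = -8 + \left(3 + \left(5 + 3\right)^{2}\right) = -8 + \left(3 + 8^{2}\right) = -8 + \left(3 + 64\right) = -8 + 67 = 59$)
$50 \left(-2\right) + W = 50 \left(-2\right) + 59 = -100 + 59 = -41$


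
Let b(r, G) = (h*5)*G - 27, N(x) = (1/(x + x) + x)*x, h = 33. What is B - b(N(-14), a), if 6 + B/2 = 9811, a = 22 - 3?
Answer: 16502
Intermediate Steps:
a = 19
N(x) = x*(x + 1/(2*x)) (N(x) = (1/(2*x) + x)*x = (x + 1/(2*x))*x = x*(x + 1/(2*x)))
b(r, G) = -27 + 165*G (b(r, G) = (33*5)*G - 27 = 165*G - 27 = -27 + 165*G)
B = 19610 (B = -12 + 2*9811 = -12 + 19622 = 19610)
B - b(N(-14), a) = 19610 - (-27 + 165*19) = 19610 - (-27 + 3135) = 19610 - 1*3108 = 19610 - 3108 = 16502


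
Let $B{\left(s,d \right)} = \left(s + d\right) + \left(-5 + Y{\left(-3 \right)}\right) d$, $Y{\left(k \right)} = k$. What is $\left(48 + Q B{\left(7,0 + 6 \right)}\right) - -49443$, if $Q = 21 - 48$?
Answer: $50436$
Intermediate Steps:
$Q = -27$
$B{\left(s,d \right)} = s - 7 d$ ($B{\left(s,d \right)} = \left(s + d\right) + \left(-5 - 3\right) d = \left(d + s\right) - 8 d = s - 7 d$)
$\left(48 + Q B{\left(7,0 + 6 \right)}\right) - -49443 = \left(48 - 27 \left(7 - 7 \left(0 + 6\right)\right)\right) - -49443 = \left(48 - 27 \left(7 - 42\right)\right) + 49443 = \left(48 - -945\right) + 49443 = \left(48 + 945\right) + 49443 = 993 + 49443 = 50436$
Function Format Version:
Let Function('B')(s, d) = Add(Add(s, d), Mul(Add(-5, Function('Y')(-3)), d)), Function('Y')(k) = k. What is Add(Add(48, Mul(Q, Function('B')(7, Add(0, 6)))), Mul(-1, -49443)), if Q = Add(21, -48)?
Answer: 50436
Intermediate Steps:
Q = -27
Function('B')(s, d) = Add(s, Mul(-7, d)) (Function('B')(s, d) = Add(Add(s, d), Mul(Add(-5, -3), d)) = Add(Add(d, s), Mul(-8, d)) = Add(s, Mul(-7, d)))
Add(Add(48, Mul(Q, Function('B')(7, Add(0, 6)))), Mul(-1, -49443)) = Add(Add(48, Mul(-27, Add(7, Mul(-7, Add(0, 6))))), Mul(-1, -49443)) = Add(Add(48, Mul(-27, Add(7, Mul(-7, 6)))), 49443) = Add(Add(48, Mul(-27, Add(7, -42))), 49443) = Add(Add(48, Mul(-27, -35)), 49443) = Add(Add(48, 945), 49443) = Add(993, 49443) = 50436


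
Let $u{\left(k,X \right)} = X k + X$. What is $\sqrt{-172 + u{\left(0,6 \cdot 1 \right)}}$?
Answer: $i \sqrt{166} \approx 12.884 i$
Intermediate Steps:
$u{\left(k,X \right)} = X + X k$
$\sqrt{-172 + u{\left(0,6 \cdot 1 \right)}} = \sqrt{-172 + 6 \cdot 1 \left(1 + 0\right)} = \sqrt{-172 + 6 \cdot 1} = \sqrt{-172 + 6} = \sqrt{-166} = i \sqrt{166}$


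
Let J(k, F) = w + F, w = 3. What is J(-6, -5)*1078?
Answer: -2156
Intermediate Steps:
J(k, F) = 3 + F
J(-6, -5)*1078 = (3 - 5)*1078 = -2*1078 = -2156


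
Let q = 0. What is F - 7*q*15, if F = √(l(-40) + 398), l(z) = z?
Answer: √358 ≈ 18.921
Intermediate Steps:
F = √358 (F = √(-40 + 398) = √358 ≈ 18.921)
F - 7*q*15 = √358 - 7*0*15 = √358 - 0*15 = √358 - 1*0 = √358 + 0 = √358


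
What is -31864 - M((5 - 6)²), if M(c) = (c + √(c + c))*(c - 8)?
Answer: -31857 + 7*√2 ≈ -31847.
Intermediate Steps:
M(c) = (-8 + c)*(c + √2*√c) (M(c) = (c + √(2*c))*(-8 + c) = (c + √2*√c)*(-8 + c) = (-8 + c)*(c + √2*√c))
-31864 - M((5 - 6)²) = -31864 - (((5 - 6)²)² - 8*(5 - 6)² + √2*((5 - 6)²)^(3/2) - 8*√2*√((5 - 6)²)) = -31864 - (((-1)²)² - 8*(-1)² + √2*((-1)²)^(3/2) - 8*√2*√((-1)²)) = -31864 - (1² - 8*1 + √2*1^(3/2) - 8*√2*√1) = -31864 - (1 - 8 + √2*1 - 8*√2*1) = -31864 - (1 - 8 + √2 - 8*√2) = -31864 - (-7 - 7*√2) = -31864 + (7 + 7*√2) = -31857 + 7*√2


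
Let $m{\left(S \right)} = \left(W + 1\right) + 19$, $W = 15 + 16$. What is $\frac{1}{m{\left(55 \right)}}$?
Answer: $\frac{1}{51} \approx 0.019608$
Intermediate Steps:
$W = 31$
$m{\left(S \right)} = 51$ ($m{\left(S \right)} = \left(31 + 1\right) + 19 = 32 + 19 = 51$)
$\frac{1}{m{\left(55 \right)}} = \frac{1}{51}$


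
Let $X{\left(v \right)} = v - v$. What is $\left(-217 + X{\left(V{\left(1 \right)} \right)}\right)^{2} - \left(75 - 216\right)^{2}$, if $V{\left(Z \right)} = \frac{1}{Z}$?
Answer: $27208$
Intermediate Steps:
$X{\left(v \right)} = 0$
$\left(-217 + X{\left(V{\left(1 \right)} \right)}\right)^{2} - \left(75 - 216\right)^{2} = \left(-217 + 0\right)^{2} - \left(75 - 216\right)^{2} = \left(-217\right)^{2} - \left(-141\right)^{2} = 47089 - 19881 = 27208$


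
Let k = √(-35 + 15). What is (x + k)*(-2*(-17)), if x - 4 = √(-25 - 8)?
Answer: 136 + 34*I*√33 + 68*I*√5 ≈ 136.0 + 347.37*I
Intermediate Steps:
k = 2*I*√5 (k = √(-20) = 2*I*√5 ≈ 4.4721*I)
x = 4 + I*√33 (x = 4 + √(-25 - 8) = 4 + √(-33) = 4 + I*√33 ≈ 4.0 + 5.7446*I)
(x + k)*(-2*(-17)) = ((4 + I*√33) + 2*I*√5)*(-2*(-17)) = (4 + I*√33 + 2*I*√5)*34 = 136 + 34*I*√33 + 68*I*√5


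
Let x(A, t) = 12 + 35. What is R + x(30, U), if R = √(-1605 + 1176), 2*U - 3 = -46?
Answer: 47 + I*√429 ≈ 47.0 + 20.712*I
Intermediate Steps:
U = -43/2 (U = 3/2 + (½)*(-46) = 3/2 - 23 = -43/2 ≈ -21.500)
x(A, t) = 47
R = I*√429 (R = √(-429) = I*√429 ≈ 20.712*I)
R + x(30, U) = I*√429 + 47 = 47 + I*√429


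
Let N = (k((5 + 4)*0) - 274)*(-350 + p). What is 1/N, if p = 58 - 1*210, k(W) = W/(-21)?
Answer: 1/137548 ≈ 7.2702e-6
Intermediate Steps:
k(W) = -W/21 (k(W) = W*(-1/21) = -W/21)
p = -152 (p = 58 - 210 = -152)
N = 137548 (N = (-(5 + 4)*0/21 - 274)*(-350 - 152) = (-3*0/7 - 274)*(-502) = (-1/21*0 - 274)*(-502) = (0 - 274)*(-502) = -274*(-502) = 137548)
1/N = 1/137548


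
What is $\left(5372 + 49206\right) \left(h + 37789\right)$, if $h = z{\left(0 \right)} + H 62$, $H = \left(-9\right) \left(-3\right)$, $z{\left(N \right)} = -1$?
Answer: $2153757036$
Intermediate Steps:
$H = 27$
$h = 1673$ ($h = -1 + 27 \cdot 62 = -1 + 1674 = 1673$)
$\left(5372 + 49206\right) \left(h + 37789\right) = \left(5372 + 49206\right) \left(1673 + 37789\right) = 54578 \cdot 39462 = 2153757036$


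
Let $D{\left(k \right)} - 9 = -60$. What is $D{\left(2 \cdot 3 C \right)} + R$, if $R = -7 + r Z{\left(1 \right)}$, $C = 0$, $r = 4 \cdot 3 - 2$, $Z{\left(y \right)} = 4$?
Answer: $-18$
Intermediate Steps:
$r = 10$ ($r = 12 - 2 = 10$)
$R = 33$ ($R = -7 + 10 \cdot 4 = -7 + 40 = 33$)
$D{\left(k \right)} = -51$ ($D{\left(k \right)} = 9 - 60 = -51$)
$D{\left(2 \cdot 3 C \right)} + R = -51 + 33 = -18$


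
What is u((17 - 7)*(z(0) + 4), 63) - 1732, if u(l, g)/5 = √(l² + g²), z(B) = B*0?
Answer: -1732 + 5*√5569 ≈ -1358.9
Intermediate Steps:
z(B) = 0
u(l, g) = 5*√(g² + l²) (u(l, g) = 5*√(l² + g²) = 5*√(g² + l²))
u((17 - 7)*(z(0) + 4), 63) - 1732 = 5*√(63² + ((17 - 7)*(0 + 4))²) - 1732 = 5*√(3969 + (10*4)²) - 1732 = 5*√(3969 + 40²) - 1732 = 5*√(3969 + 1600) - 1732 = 5*√5569 - 1732 = -1732 + 5*√5569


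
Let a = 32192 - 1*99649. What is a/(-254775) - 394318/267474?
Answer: -13736562472/11357614725 ≈ -1.2095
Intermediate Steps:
a = -67457 (a = 32192 - 99649 = -67457)
a/(-254775) - 394318/267474 = -67457/(-254775) - 394318/267474 = -67457*(-1/254775) - 394318*1/267474 = 67457/254775 - 197159/133737 = -13736562472/11357614725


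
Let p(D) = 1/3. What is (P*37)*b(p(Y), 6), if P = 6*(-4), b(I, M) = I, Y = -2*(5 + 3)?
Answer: -296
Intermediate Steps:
Y = -16 (Y = -2*8 = -16)
p(D) = ⅓
P = -24
(P*37)*b(p(Y), 6) = -24*37*(⅓) = -888*⅓ = -296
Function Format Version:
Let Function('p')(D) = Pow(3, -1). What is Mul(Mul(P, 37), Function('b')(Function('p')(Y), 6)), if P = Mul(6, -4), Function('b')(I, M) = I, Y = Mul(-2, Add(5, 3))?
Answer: -296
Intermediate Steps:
Y = -16 (Y = Mul(-2, 8) = -16)
Function('p')(D) = Rational(1, 3)
P = -24
Mul(Mul(P, 37), Function('b')(Function('p')(Y), 6)) = Mul(Mul(-24, 37), Rational(1, 3)) = Mul(-888, Rational(1, 3)) = -296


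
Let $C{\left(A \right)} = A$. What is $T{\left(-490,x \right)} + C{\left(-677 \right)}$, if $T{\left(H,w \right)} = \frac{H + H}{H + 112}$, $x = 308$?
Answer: $- \frac{18209}{27} \approx -674.41$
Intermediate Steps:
$T{\left(H,w \right)} = \frac{2 H}{112 + H}$
$T{\left(-490,x \right)} + C{\left(-677 \right)} = 2 \left(-490\right) \frac{1}{112 - 490} - 677 = 2 \left(-490\right) \frac{1}{-378} - 677 = 2 \left(-490\right) \left(- \frac{1}{378}\right) - 677 = \frac{70}{27} - 677 = - \frac{18209}{27}$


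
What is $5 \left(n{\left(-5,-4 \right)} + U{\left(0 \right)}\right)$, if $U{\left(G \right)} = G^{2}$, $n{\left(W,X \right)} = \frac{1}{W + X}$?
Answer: $- \frac{5}{9} \approx -0.55556$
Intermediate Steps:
$5 \left(n{\left(-5,-4 \right)} + U{\left(0 \right)}\right) = 5 \left(\frac{1}{-5 - 4} + 0^{2}\right) = 5 \left(\frac{1}{-9} + 0\right) = 5 \left(- \frac{1}{9} + 0\right) = 5 \left(- \frac{1}{9}\right) = - \frac{5}{9}$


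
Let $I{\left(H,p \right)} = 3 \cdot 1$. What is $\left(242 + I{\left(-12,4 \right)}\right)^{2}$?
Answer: $60025$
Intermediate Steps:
$I{\left(H,p \right)} = 3$
$\left(242 + I{\left(-12,4 \right)}\right)^{2} = \left(242 + 3\right)^{2} = 245^{2} = 60025$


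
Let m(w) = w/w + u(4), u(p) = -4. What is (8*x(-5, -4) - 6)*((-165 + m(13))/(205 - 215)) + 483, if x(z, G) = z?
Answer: -1449/5 ≈ -289.80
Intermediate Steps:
m(w) = -3 (m(w) = w/w - 4 = 1 - 4 = -3)
(8*x(-5, -4) - 6)*((-165 + m(13))/(205 - 215)) + 483 = (8*(-5) - 6)*((-165 - 3)/(205 - 215)) + 483 = (-40 - 6)*(-168/(-10)) + 483 = -(-7728)*(-1)/10 + 483 = -46*84/5 + 483 = -3864/5 + 483 = -1449/5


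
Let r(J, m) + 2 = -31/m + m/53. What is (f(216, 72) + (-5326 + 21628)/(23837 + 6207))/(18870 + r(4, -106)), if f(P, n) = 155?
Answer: 123837733/15020700597 ≈ 0.0082445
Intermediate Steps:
r(J, m) = -2 - 31/m + m/53 (r(J, m) = -2 + (-31/m + m/53) = -2 - 31/m + m/53)
(f(216, 72) + (-5326 + 21628)/(23837 + 6207))/(18870 + r(4, -106)) = (155 + (-5326 + 21628)/(23837 + 6207))/(18870 + (-2 - 31/(-106) + (1/53)*(-106))) = (155 + 16302/30044)/(18870 + (-2 - 31*(-1/106) - 2)) = (155 + 16302*(1/30044))/(18870 + (-2 + 31/106 - 2)) = (155 + 8151/15022)/(18870 - 393/106) = 2336561/(15022*(1999827/106)) = (2336561/15022)*(106/1999827) = 123837733/15020700597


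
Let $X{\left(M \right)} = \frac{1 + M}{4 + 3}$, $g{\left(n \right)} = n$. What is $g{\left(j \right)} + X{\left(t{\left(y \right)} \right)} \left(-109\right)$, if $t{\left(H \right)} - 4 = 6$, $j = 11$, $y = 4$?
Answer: $- \frac{1122}{7} \approx -160.29$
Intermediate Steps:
$t{\left(H \right)} = 10$ ($t{\left(H \right)} = 4 + 6 = 10$)
$X{\left(M \right)} = \frac{1}{7} + \frac{M}{7}$ ($X{\left(M \right)} = \frac{1 + M}{7} = \left(1 + M\right) \frac{1}{7} = \frac{1}{7} + \frac{M}{7}$)
$g{\left(j \right)} + X{\left(t{\left(y \right)} \right)} \left(-109\right) = 11 + \left(\frac{1}{7} + \frac{1}{7} \cdot 10\right) \left(-109\right) = 11 + \left(\frac{1}{7} + \frac{10}{7}\right) \left(-109\right) = 11 + \frac{11}{7} \left(-109\right) = 11 - \frac{1199}{7} = - \frac{1122}{7}$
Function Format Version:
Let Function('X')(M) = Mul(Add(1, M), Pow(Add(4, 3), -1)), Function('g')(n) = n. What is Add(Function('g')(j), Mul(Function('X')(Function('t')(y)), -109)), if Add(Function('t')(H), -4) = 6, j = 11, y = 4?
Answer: Rational(-1122, 7) ≈ -160.29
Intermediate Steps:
Function('t')(H) = 10 (Function('t')(H) = Add(4, 6) = 10)
Function('X')(M) = Add(Rational(1, 7), Mul(Rational(1, 7), M)) (Function('X')(M) = Mul(Add(1, M), Pow(7, -1)) = Mul(Add(1, M), Rational(1, 7)) = Add(Rational(1, 7), Mul(Rational(1, 7), M)))
Add(Function('g')(j), Mul(Function('X')(Function('t')(y)), -109)) = Add(11, Mul(Add(Rational(1, 7), Mul(Rational(1, 7), 10)), -109)) = Add(11, Mul(Add(Rational(1, 7), Rational(10, 7)), -109)) = Add(11, Mul(Rational(11, 7), -109)) = Add(11, Rational(-1199, 7)) = Rational(-1122, 7)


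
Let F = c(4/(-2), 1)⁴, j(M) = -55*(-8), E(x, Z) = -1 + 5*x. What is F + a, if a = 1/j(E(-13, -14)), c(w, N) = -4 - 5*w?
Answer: 570241/440 ≈ 1296.0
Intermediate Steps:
j(M) = 440
F = 1296 (F = (-4 - 20/(-2))⁴ = (-4 - 20*(-1)/2)⁴ = (-4 - 5*(-2))⁴ = (-4 + 10)⁴ = 6⁴ = 1296)
a = 1/440 ≈ 0.0022727
F + a = 1296 + 1/440 = 570241/440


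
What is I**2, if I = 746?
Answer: 556516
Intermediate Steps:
I**2 = 746**2 = 556516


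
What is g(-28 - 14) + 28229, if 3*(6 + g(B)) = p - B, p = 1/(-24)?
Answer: 2033063/72 ≈ 28237.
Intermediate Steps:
p = -1/24 ≈ -0.041667
g(B) = -433/72 - B/3 (g(B) = -6 + (-1/24 - B)/3 = -6 + (-1/72 - B/3) = -433/72 - B/3)
g(-28 - 14) + 28229 = (-433/72 - (-28 - 14)/3) + 28229 = (-433/72 - ⅓*(-42)) + 28229 = (-433/72 + 14) + 28229 = 575/72 + 28229 = 2033063/72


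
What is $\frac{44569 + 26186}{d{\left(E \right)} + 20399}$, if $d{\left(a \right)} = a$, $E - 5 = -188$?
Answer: $\frac{70755}{20216} \approx 3.5$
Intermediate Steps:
$E = -183$ ($E = 5 - 188 = -183$)
$\frac{44569 + 26186}{d{\left(E \right)} + 20399} = \frac{44569 + 26186}{-183 + 20399} = \frac{70755}{20216}$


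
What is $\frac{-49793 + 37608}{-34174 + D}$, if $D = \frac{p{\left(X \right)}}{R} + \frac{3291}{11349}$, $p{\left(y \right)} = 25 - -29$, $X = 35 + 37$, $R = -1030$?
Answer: $\frac{23739365325}{66578861816} \approx 0.35656$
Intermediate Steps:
$X = 72$
$p{\left(y \right)} = 54$ ($p{\left(y \right)} = 25 + 29 = 54$)
$D = \frac{462814}{1948245}$ ($D = \frac{54}{-1030} + \frac{3291}{11349} = 54 \left(- \frac{1}{1030}\right) + 3291 \cdot \frac{1}{11349} = - \frac{27}{515} + \frac{1097}{3783} = \frac{462814}{1948245} \approx 0.23755$)
$\frac{-49793 + 37608}{-34174 + D} = \frac{-49793 + 37608}{-34174 + \frac{462814}{1948245}} = - \frac{12185}{- \frac{66578861816}{1948245}} = \left(-12185\right) \left(- \frac{1948245}{66578861816}\right) = \frac{23739365325}{66578861816}$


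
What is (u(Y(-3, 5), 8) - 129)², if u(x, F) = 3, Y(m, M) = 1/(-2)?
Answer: 15876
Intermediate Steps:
Y(m, M) = -½ (Y(m, M) = 1*(-½) = -½)
(u(Y(-3, 5), 8) - 129)² = (3 - 129)² = (-126)² = 15876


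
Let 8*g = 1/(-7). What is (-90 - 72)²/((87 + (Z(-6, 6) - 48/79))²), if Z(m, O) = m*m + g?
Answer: 513641689344/293097718225 ≈ 1.7525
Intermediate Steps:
g = -1/56 (g = (⅛)/(-7) = (⅛)*(-⅐) = -1/56 ≈ -0.017857)
Z(m, O) = -1/56 + m² (Z(m, O) = m*m - 1/56 = m² - 1/56 = -1/56 + m²)
(-90 - 72)²/((87 + (Z(-6, 6) - 48/79))²) = (-90 - 72)²/((87 + ((-1/56 + (-6)²) - 48/79))²) = (-162)²/((87 + ((-1/56 + 36) - 48*1/79))²) = 26244/((87 + (2015/56 - 48/79))²) = 26244/((87 + 156497/4424)²) = 26244/((541385/4424)²) = 26244/(293097718225/19571776) = 26244*(19571776/293097718225) = 513641689344/293097718225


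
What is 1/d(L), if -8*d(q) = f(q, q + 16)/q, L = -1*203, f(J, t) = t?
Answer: -1624/187 ≈ -8.6845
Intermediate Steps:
L = -203
d(q) = -(16 + q)/(8*q) (d(q) = -(q + 16)/(8*q) = -(16 + q)/(8*q))
1/d(L) = 1/((⅛)*(-16 - 1*(-203))/(-203)) = 1/((⅛)*(-1/203)*(-16 + 203)) = 1/((⅛)*(-1/203)*187) = 1/(-187/1624) = -1624/187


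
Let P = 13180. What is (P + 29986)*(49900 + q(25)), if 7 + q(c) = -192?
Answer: 2145393366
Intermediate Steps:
q(c) = -199 (q(c) = -7 - 192 = -199)
(P + 29986)*(49900 + q(25)) = (13180 + 29986)*(49900 - 199) = 43166*49701 = 2145393366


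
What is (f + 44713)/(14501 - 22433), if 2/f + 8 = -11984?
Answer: -268099147/47560272 ≈ -5.6370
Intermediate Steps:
f = -1/5996 (f = 2/(-8 - 11984) = 2/(-11992) = 2*(-1/11992) = -1/5996 ≈ -0.00016678)
(f + 44713)/(14501 - 22433) = (-1/5996 + 44713)/(14501 - 22433) = (268099147/5996)/(-7932) = (268099147/5996)*(-1/7932) = -268099147/47560272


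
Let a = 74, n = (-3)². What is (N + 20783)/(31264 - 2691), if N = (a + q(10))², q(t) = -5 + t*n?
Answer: 46064/28573 ≈ 1.6122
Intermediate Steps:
n = 9
q(t) = -5 + 9*t (q(t) = -5 + t*9 = -5 + 9*t)
N = 25281 (N = (74 + (-5 + 9*10))² = (74 + (-5 + 90))² = (74 + 85)² = 159² = 25281)
(N + 20783)/(31264 - 2691) = (25281 + 20783)/(31264 - 2691) = 46064/28573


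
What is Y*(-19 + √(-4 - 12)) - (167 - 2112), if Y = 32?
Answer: 1337 + 128*I ≈ 1337.0 + 128.0*I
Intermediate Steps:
Y*(-19 + √(-4 - 12)) - (167 - 2112) = 32*(-19 + √(-4 - 12)) - (167 - 2112) = 32*(-19 + √(-16)) - 1*(-1945) = 32*(-19 + 4*I) + 1945 = (-608 + 128*I) + 1945 = 1337 + 128*I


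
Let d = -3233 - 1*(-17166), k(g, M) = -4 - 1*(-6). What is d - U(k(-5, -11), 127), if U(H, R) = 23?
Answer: 13910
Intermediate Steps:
k(g, M) = 2 (k(g, M) = -4 + 6 = 2)
d = 13933 (d = -3233 + 17166 = 13933)
d - U(k(-5, -11), 127) = 13933 - 1*23 = 13933 - 23 = 13910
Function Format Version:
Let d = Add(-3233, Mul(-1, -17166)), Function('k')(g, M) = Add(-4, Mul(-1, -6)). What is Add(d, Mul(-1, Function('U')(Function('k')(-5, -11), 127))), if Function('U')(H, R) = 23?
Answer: 13910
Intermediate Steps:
Function('k')(g, M) = 2 (Function('k')(g, M) = Add(-4, 6) = 2)
d = 13933 (d = Add(-3233, 17166) = 13933)
Add(d, Mul(-1, Function('U')(Function('k')(-5, -11), 127))) = Add(13933, Mul(-1, 23)) = Add(13933, -23) = 13910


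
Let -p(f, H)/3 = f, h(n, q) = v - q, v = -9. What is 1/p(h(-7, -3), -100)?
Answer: 1/18 ≈ 0.055556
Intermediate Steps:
h(n, q) = -9 - q
p(f, H) = -3*f
1/p(h(-7, -3), -100) = 1/(-3*(-9 - 1*(-3))) = 1/(-3*(-9 + 3)) = 1/(-3*(-6)) = 1/18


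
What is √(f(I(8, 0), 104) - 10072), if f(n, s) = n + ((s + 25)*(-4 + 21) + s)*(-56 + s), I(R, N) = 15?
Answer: √100199 ≈ 316.54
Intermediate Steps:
f(n, s) = n + (-56 + s)*(425 + 18*s) (f(n, s) = n + ((25 + s)*17 + s)*(-56 + s) = n + ((425 + 17*s) + s)*(-56 + s) = n + (425 + 18*s)*(-56 + s) = n + (-56 + s)*(425 + 18*s))
√(f(I(8, 0), 104) - 10072) = √((-23800 + 15 - 583*104 + 18*104²) - 10072) = √((-23800 + 15 - 60632 + 18*10816) - 10072) = √((-23800 + 15 - 60632 + 194688) - 10072) = √(110271 - 10072) = √100199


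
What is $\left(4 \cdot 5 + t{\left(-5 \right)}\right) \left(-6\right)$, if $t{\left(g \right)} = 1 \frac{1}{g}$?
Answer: $- \frac{594}{5} \approx -118.8$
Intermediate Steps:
$t{\left(g \right)} = \frac{1}{g}$
$\left(4 \cdot 5 + t{\left(-5 \right)}\right) \left(-6\right) = \left(4 \cdot 5 + \frac{1}{-5}\right) \left(-6\right) = \left(20 - \frac{1}{5}\right) \left(-6\right) = \frac{99}{5} \left(-6\right) = - \frac{594}{5}$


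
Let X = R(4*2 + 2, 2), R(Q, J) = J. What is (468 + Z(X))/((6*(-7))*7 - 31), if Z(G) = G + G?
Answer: -472/325 ≈ -1.4523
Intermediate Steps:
X = 2
Z(G) = 2*G
(468 + Z(X))/((6*(-7))*7 - 31) = (468 + 2*2)/((6*(-7))*7 - 31) = (468 + 4)/(-42*7 - 31) = 472/(-294 - 31) = 472/(-325) = 472*(-1/325) = -472/325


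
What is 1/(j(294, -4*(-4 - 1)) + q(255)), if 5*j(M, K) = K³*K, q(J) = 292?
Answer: 1/32292 ≈ 3.0967e-5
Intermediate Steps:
j(M, K) = K⁴/5 (j(M, K) = (K³*K)/5 = K⁴/5)
1/(j(294, -4*(-4 - 1)) + q(255)) = 1/((-4*(-4 - 1))⁴/5 + 292) = 1/((-4*(-5))⁴/5 + 292) = 1/((⅕)*20⁴ + 292) = 1/((⅕)*160000 + 292) = 1/(32000 + 292) = 1/32292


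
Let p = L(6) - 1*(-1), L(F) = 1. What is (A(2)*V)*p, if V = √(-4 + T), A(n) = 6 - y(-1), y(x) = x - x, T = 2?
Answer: 12*I*√2 ≈ 16.971*I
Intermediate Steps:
y(x) = 0
p = 2 (p = 1 - 1*(-1) = 1 + 1 = 2)
A(n) = 6 (A(n) = 6 - 1*0 = 6 + 0 = 6)
V = I*√2 (V = √(-4 + 2) = √(-2) = I*√2 ≈ 1.4142*I)
(A(2)*V)*p = (6*(I*√2))*2 = (6*I*√2)*2 = 12*I*√2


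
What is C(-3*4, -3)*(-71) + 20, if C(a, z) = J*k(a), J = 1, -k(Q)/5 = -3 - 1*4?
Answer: -2465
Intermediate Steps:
k(Q) = 35 (k(Q) = -5*(-3 - 1*4) = -5*(-3 - 4) = -5*(-7) = 35)
C(a, z) = 35 (C(a, z) = 1*35 = 35)
C(-3*4, -3)*(-71) + 20 = 35*(-71) + 20 = -2485 + 20 = -2465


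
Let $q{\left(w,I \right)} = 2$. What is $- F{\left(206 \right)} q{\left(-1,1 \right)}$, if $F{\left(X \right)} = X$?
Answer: $-412$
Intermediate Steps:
$- F{\left(206 \right)} q{\left(-1,1 \right)} = - 206 \cdot 2 = \left(-1\right) 412 = -412$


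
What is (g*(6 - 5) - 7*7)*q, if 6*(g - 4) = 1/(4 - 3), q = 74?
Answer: -9953/3 ≈ -3317.7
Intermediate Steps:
g = 25/6 (g = 4 + 1/(6*(4 - 3)) = 4 + (1/6)/1 = 4 + (1/6)*1 = 4 + 1/6 = 25/6 ≈ 4.1667)
(g*(6 - 5) - 7*7)*q = (25*(6 - 5)/6 - 7*7)*74 = ((25/6)*1 - 49)*74 = (25/6 - 49)*74 = -269/6*74 = -9953/3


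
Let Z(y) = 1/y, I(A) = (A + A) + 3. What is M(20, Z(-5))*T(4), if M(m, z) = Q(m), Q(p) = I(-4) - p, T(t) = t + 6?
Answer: -250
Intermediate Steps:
I(A) = 3 + 2*A (I(A) = 2*A + 3 = 3 + 2*A)
T(t) = 6 + t
Q(p) = -5 - p (Q(p) = (3 + 2*(-4)) - p = (3 - 8) - p = -5 - p)
M(m, z) = -5 - m
M(20, Z(-5))*T(4) = (-5 - 1*20)*(6 + 4) = (-5 - 20)*10 = -25*10 = -250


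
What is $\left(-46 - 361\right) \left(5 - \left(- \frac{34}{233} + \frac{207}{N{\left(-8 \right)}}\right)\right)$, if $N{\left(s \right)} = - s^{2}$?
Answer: $- \frac{50861569}{14912} \approx -3410.8$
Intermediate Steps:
$\left(-46 - 361\right) \left(5 - \left(- \frac{34}{233} + \frac{207}{N{\left(-8 \right)}}\right)\right) = \left(-46 - 361\right) \left(5 - \left(- \frac{207}{64} - \frac{34}{233}\right)\right) = - 407 \left(5 - \left(- \frac{34}{233} + \frac{207}{\left(-1\right) 64}\right)\right) = - 407 \left(5 - \left(- \frac{34}{233} + \frac{207}{-64}\right)\right) = - 407 \left(5 + \left(\left(-207\right) \left(- \frac{1}{64}\right) + \frac{34}{233}\right)\right) = - 407 \left(5 + \left(\frac{207}{64} + \frac{34}{233}\right)\right) = - 407 \left(5 + \frac{50407}{14912}\right) = \left(-407\right) \frac{124967}{14912} = - \frac{50861569}{14912}$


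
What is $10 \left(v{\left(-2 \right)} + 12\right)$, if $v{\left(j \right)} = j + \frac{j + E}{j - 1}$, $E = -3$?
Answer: $\frac{350}{3} \approx 116.67$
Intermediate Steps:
$v{\left(j \right)} = j + \frac{-3 + j}{-1 + j}$ ($v{\left(j \right)} = j + \frac{j - 3}{j - 1} = j + \frac{-3 + j}{-1 + j}$)
$10 \left(v{\left(-2 \right)} + 12\right) = 10 \left(\frac{-3 + \left(-2\right)^{2}}{-1 - 2} + 12\right) = 10 \left(\frac{-3 + 4}{-3} + 12\right) = 10 \left(\left(- \frac{1}{3}\right) 1 + 12\right) = 10 \left(- \frac{1}{3} + 12\right) = 10 \cdot \frac{35}{3} = \frac{350}{3}$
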